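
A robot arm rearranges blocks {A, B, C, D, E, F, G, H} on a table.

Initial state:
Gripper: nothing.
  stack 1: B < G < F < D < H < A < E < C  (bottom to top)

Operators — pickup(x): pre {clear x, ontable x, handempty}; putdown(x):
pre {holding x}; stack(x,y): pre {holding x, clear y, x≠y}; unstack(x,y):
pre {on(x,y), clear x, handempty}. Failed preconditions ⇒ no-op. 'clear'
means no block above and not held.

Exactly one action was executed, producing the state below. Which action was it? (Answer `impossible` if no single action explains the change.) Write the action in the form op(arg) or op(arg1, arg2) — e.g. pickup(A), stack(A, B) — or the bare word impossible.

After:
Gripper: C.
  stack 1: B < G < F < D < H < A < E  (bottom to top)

unstack(C, E)

target: towers=[B/G/F/D/H/A/E] holding=C
     unstack(C, E) → towers=[B/G/F/D/H/A/E] holding=C  ← match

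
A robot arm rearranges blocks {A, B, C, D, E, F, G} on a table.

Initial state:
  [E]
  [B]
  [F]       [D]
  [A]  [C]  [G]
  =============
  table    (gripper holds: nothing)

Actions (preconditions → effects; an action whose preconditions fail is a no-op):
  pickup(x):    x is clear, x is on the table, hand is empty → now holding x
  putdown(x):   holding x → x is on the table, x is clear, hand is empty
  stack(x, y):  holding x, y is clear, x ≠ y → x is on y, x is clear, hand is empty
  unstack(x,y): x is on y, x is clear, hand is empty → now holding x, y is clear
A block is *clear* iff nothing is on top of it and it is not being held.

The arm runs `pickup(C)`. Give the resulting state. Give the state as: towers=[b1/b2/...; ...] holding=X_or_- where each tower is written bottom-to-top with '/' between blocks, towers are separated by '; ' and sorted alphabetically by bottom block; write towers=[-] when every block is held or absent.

before: towers=[A/F/B/E; C; G/D] holding=-
pre[pickup(C)]: clear(C) yes, ontable(C) yes, handempty yes
all met → apply pickup(C)
after:  towers=[A/F/B/E; G/D] holding=C

towers=[A/F/B/E; G/D] holding=C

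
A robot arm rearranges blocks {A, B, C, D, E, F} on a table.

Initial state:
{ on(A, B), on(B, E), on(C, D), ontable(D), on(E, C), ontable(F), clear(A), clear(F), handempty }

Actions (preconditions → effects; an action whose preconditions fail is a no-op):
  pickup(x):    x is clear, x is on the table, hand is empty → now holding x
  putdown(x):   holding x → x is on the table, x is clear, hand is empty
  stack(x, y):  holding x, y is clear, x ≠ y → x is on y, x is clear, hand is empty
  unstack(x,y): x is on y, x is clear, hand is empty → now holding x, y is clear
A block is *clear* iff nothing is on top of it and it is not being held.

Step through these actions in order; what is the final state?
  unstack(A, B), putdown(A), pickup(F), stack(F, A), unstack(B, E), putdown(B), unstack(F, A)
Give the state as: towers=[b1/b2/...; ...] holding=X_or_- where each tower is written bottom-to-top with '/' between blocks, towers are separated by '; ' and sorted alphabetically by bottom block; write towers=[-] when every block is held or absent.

towers=[A; B; D/C/E] holding=F

step 1 (unstack(A, B)): towers=[D/C/E/B; F] holding=A
step 2 (putdown(A)): towers=[A; D/C/E/B; F] holding=-
step 3 (pickup(F)): towers=[A; D/C/E/B] holding=F
step 4 (stack(F, A)): towers=[A/F; D/C/E/B] holding=-
step 5 (unstack(B, E)): towers=[A/F; D/C/E] holding=B
step 6 (putdown(B)): towers=[A/F; B; D/C/E] holding=-
step 7 (unstack(F, A)): towers=[A; B; D/C/E] holding=F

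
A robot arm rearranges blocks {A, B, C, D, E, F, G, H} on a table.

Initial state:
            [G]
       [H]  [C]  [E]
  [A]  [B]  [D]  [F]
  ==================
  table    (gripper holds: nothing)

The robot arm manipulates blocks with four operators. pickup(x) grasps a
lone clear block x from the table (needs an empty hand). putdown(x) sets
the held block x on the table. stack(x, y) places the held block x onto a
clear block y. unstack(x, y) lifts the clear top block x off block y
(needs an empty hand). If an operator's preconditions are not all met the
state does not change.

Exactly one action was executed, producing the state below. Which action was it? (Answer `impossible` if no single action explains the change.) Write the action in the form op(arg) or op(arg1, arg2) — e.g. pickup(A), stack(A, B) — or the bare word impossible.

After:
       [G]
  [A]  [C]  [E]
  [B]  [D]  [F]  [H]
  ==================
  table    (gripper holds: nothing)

target: towers=[B/A; D/C/G; F/E; H] holding=-
     unstack(G, C) → towers=[A; B/H; D/C; F/E] holding=G
         pickup(A) → towers=[B/H; D/C/G; F/E] holding=A
     unstack(E, F) → towers=[A; B/H; D/C/G; F] holding=E
     unstack(H, B) → towers=[A; B; D/C/G; F/E] holding=H
none of the 4 applicable actions match → impossible

impossible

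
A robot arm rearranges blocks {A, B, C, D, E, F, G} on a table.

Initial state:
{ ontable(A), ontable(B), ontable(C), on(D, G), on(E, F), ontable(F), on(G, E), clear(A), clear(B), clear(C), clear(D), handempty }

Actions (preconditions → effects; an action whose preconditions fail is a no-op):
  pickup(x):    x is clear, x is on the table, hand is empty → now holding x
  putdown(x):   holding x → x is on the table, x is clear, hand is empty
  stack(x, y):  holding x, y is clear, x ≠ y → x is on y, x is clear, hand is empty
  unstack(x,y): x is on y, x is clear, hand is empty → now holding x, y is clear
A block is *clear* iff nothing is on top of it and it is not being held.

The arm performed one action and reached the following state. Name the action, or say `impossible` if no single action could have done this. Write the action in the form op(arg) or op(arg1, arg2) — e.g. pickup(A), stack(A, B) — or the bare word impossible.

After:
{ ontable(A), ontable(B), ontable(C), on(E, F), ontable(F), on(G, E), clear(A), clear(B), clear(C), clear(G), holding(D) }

target: towers=[A; B; C; F/E/G] holding=D
         pickup(B) → towers=[A; C; F/E/G/D] holding=B
     unstack(D, G) → towers=[A; B; C; F/E/G] holding=D  ← match
         pickup(A) → towers=[B; C; F/E/G/D] holding=A
         pickup(C) → towers=[A; B; F/E/G/D] holding=C

unstack(D, G)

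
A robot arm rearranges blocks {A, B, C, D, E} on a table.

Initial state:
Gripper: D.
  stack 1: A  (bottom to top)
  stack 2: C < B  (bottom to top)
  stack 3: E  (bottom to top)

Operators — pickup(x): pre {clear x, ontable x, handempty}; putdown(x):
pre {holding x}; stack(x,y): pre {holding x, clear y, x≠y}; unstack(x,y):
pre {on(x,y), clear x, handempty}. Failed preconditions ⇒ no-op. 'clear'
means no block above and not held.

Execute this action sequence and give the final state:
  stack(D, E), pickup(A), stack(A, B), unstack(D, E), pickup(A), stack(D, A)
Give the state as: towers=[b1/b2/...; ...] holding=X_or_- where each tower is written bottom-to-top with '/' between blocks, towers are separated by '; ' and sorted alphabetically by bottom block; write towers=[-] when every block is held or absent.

towers=[C/B/A/D; E] holding=-

step 1 (stack(D, E)): towers=[A; C/B; E/D] holding=-
step 2 (pickup(A)): towers=[C/B; E/D] holding=A
step 3 (stack(A, B)): towers=[C/B/A; E/D] holding=-
step 4 (unstack(D, E)): towers=[C/B/A; E] holding=D
step 5 (pickup(A)) [no-op]: towers=[C/B/A; E] holding=D
step 6 (stack(D, A)): towers=[C/B/A/D; E] holding=-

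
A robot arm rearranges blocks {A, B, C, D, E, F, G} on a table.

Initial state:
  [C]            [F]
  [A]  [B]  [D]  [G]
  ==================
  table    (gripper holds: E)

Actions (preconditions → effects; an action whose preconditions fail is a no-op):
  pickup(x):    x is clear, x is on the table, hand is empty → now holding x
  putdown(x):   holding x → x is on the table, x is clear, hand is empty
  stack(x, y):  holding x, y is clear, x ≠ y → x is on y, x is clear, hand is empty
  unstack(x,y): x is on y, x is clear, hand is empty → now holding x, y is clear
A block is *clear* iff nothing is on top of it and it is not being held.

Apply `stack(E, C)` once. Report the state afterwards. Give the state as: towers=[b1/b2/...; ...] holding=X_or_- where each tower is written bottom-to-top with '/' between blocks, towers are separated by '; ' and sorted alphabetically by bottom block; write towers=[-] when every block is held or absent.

before: towers=[A/C; B; D; G/F] holding=E
pre[stack(E, C)]: holding(E) yes, clear(C) yes, E≠C yes
all met → apply stack(E, C)
after:  towers=[A/C/E; B; D; G/F] holding=-

towers=[A/C/E; B; D; G/F] holding=-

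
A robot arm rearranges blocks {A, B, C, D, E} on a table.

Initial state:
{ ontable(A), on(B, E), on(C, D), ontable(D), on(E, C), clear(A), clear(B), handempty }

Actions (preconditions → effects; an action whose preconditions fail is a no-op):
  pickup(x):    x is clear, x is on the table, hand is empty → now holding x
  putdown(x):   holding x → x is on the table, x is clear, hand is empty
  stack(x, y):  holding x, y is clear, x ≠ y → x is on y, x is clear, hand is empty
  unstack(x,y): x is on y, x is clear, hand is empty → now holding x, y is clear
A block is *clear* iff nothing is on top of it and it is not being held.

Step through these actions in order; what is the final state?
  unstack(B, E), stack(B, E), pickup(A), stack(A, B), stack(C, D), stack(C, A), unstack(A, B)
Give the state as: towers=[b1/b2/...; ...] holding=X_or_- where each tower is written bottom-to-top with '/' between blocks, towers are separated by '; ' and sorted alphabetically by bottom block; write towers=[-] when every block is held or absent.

towers=[D/C/E/B] holding=A

step 1 (unstack(B, E)): towers=[A; D/C/E] holding=B
step 2 (stack(B, E)): towers=[A; D/C/E/B] holding=-
step 3 (pickup(A)): towers=[D/C/E/B] holding=A
step 4 (stack(A, B)): towers=[D/C/E/B/A] holding=-
step 5 (stack(C, D)) [no-op]: towers=[D/C/E/B/A] holding=-
step 6 (stack(C, A)) [no-op]: towers=[D/C/E/B/A] holding=-
step 7 (unstack(A, B)): towers=[D/C/E/B] holding=A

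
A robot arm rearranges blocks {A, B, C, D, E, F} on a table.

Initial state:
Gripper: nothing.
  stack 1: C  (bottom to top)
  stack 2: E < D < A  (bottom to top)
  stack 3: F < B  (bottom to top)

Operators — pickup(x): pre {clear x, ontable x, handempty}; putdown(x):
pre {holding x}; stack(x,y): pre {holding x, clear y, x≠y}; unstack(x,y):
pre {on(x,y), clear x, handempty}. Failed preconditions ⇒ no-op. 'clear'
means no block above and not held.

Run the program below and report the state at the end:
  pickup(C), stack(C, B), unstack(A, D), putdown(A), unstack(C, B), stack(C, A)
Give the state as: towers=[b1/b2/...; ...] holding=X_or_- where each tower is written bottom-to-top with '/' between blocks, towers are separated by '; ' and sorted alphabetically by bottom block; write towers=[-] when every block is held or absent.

step 1 (pickup(C)): towers=[E/D/A; F/B] holding=C
step 2 (stack(C, B)): towers=[E/D/A; F/B/C] holding=-
step 3 (unstack(A, D)): towers=[E/D; F/B/C] holding=A
step 4 (putdown(A)): towers=[A; E/D; F/B/C] holding=-
step 5 (unstack(C, B)): towers=[A; E/D; F/B] holding=C
step 6 (stack(C, A)): towers=[A/C; E/D; F/B] holding=-

towers=[A/C; E/D; F/B] holding=-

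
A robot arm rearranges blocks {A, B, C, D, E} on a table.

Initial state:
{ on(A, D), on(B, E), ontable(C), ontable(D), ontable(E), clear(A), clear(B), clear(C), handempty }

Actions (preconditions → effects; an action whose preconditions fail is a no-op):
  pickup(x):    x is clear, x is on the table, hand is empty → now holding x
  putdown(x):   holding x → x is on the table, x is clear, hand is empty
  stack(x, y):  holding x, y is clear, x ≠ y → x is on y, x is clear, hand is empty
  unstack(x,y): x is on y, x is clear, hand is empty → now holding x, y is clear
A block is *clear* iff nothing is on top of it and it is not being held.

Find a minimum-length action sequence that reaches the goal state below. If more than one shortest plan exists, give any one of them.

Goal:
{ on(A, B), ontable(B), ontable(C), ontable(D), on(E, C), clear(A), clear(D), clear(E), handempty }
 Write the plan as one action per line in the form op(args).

step 1 (unstack(B, E)): towers=[C; D/A; E] holding=B
step 2 (putdown(B)): towers=[B; C; D/A; E] holding=-
step 3 (unstack(A, D)): towers=[B; C; D; E] holding=A
step 4 (stack(A, B)): towers=[B/A; C; D; E] holding=-
step 5 (pickup(E)): towers=[B/A; C; D] holding=E
step 6 (stack(E, C)): towers=[B/A; C/E; D] holding=-
goal check: towers=[B/A; C/E; D] holding=- — reached (length 6, optimal by BFS)

unstack(B, E)
putdown(B)
unstack(A, D)
stack(A, B)
pickup(E)
stack(E, C)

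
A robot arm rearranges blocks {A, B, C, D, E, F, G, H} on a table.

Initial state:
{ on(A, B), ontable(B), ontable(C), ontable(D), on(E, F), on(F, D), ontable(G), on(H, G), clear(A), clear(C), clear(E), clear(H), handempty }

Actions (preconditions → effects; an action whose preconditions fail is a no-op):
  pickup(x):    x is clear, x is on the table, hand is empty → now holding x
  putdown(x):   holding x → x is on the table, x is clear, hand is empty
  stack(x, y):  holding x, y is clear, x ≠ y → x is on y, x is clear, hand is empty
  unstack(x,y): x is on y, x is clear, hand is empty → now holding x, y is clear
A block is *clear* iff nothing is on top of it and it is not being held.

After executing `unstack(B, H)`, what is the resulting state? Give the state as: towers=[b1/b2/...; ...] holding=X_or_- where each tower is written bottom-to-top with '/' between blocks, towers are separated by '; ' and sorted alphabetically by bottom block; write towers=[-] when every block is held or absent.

before: towers=[B/A; C; D/F/E; G/H] holding=-
pre[unstack(B, H)]: on(B,H) ✗, clear(B) ✗, handempty ✓
on(B,H), clear(B) unmet → unstack(B, H) is a no-op
after:  towers=[B/A; C; D/F/E; G/H] holding=-

towers=[B/A; C; D/F/E; G/H] holding=-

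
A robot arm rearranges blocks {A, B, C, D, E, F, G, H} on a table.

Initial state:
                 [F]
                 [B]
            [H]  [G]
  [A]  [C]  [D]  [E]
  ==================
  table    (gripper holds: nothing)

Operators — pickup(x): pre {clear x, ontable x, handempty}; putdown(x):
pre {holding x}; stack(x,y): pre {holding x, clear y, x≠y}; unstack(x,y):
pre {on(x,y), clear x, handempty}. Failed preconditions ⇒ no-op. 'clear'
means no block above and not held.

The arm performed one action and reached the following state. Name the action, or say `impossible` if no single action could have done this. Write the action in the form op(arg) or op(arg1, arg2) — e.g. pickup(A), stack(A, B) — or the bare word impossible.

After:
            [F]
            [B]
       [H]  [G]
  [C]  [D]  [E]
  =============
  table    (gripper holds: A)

target: towers=[C; D/H; E/G/B/F] holding=A
         pickup(A) → towers=[C; D/H; E/G/B/F] holding=A  ← match
     unstack(H, D) → towers=[A; C; D; E/G/B/F] holding=H
     unstack(F, B) → towers=[A; C; D/H; E/G/B] holding=F
         pickup(C) → towers=[A; D/H; E/G/B/F] holding=C

pickup(A)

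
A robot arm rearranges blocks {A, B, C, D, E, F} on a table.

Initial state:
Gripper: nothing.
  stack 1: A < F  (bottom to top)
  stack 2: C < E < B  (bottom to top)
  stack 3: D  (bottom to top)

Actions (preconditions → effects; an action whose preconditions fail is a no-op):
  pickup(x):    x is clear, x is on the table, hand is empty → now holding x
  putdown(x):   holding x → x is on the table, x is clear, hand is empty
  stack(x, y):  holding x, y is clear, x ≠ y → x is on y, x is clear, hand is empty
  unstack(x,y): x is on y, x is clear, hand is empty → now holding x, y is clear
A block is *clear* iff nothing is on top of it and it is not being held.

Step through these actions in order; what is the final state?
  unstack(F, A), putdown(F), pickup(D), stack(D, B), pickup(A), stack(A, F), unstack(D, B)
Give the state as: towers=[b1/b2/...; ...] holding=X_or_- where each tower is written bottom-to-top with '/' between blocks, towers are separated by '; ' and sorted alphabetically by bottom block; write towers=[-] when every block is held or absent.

towers=[C/E/B; F/A] holding=D

step 1 (unstack(F, A)): towers=[A; C/E/B; D] holding=F
step 2 (putdown(F)): towers=[A; C/E/B; D; F] holding=-
step 3 (pickup(D)): towers=[A; C/E/B; F] holding=D
step 4 (stack(D, B)): towers=[A; C/E/B/D; F] holding=-
step 5 (pickup(A)): towers=[C/E/B/D; F] holding=A
step 6 (stack(A, F)): towers=[C/E/B/D; F/A] holding=-
step 7 (unstack(D, B)): towers=[C/E/B; F/A] holding=D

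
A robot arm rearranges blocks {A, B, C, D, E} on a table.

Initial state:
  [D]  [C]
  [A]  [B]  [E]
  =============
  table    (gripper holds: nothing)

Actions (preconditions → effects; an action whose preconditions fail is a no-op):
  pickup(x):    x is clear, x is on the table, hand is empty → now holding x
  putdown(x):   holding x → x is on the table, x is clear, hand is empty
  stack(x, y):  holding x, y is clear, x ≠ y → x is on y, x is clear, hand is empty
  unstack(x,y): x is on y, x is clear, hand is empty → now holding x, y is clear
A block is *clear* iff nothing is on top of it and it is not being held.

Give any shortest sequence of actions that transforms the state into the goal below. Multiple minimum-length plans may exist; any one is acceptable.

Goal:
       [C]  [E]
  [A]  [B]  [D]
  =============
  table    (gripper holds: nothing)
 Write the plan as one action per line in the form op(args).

unstack(D, A)
putdown(D)
pickup(E)
stack(E, D)

step 1 (unstack(D, A)): towers=[A; B/C; E] holding=D
step 2 (putdown(D)): towers=[A; B/C; D; E] holding=-
step 3 (pickup(E)): towers=[A; B/C; D] holding=E
step 4 (stack(E, D)): towers=[A; B/C; D/E] holding=-
goal check: towers=[A; B/C; D/E] holding=- — reached (length 4, optimal by BFS)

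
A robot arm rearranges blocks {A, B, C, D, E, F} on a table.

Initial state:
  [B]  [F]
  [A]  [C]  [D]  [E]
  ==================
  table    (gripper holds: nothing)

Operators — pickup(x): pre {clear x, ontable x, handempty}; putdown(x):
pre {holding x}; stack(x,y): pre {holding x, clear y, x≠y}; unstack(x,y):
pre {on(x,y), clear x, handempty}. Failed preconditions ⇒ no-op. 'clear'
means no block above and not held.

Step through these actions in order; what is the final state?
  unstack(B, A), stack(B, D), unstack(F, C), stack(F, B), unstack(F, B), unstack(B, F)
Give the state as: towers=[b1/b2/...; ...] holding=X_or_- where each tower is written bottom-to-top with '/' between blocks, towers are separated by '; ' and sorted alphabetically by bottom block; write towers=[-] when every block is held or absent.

towers=[A; C; D/B; E] holding=F

step 1 (unstack(B, A)): towers=[A; C/F; D; E] holding=B
step 2 (stack(B, D)): towers=[A; C/F; D/B; E] holding=-
step 3 (unstack(F, C)): towers=[A; C; D/B; E] holding=F
step 4 (stack(F, B)): towers=[A; C; D/B/F; E] holding=-
step 5 (unstack(F, B)): towers=[A; C; D/B; E] holding=F
step 6 (unstack(B, F)) [no-op]: towers=[A; C; D/B; E] holding=F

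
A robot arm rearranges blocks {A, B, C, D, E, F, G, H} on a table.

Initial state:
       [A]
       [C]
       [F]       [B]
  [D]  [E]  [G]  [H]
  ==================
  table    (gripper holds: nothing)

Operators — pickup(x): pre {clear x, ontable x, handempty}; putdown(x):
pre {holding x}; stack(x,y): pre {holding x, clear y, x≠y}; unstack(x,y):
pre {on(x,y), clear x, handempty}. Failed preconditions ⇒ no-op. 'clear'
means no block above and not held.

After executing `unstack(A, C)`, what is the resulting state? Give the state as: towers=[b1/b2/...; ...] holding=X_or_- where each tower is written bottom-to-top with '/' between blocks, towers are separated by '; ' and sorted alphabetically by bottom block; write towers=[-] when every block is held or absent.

towers=[D; E/F/C; G; H/B] holding=A

before: towers=[D; E/F/C/A; G; H/B] holding=-
pre[unstack(A, C)]: on(A,C) ok, clear(A) ok, handempty ok
all met → apply unstack(A, C)
after:  towers=[D; E/F/C; G; H/B] holding=A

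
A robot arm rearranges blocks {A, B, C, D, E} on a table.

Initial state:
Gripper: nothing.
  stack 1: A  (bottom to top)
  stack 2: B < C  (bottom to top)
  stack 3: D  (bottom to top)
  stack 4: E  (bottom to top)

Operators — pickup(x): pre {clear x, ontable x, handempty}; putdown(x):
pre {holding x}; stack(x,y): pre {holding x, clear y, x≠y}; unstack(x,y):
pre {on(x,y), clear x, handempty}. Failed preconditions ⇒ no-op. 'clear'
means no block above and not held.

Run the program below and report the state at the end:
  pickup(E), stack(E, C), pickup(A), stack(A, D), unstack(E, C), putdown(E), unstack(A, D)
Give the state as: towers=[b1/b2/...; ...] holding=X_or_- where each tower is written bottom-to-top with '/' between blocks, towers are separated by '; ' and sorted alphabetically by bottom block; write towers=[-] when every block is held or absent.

towers=[B/C; D; E] holding=A

step 1 (pickup(E)): towers=[A; B/C; D] holding=E
step 2 (stack(E, C)): towers=[A; B/C/E; D] holding=-
step 3 (pickup(A)): towers=[B/C/E; D] holding=A
step 4 (stack(A, D)): towers=[B/C/E; D/A] holding=-
step 5 (unstack(E, C)): towers=[B/C; D/A] holding=E
step 6 (putdown(E)): towers=[B/C; D/A; E] holding=-
step 7 (unstack(A, D)): towers=[B/C; D; E] holding=A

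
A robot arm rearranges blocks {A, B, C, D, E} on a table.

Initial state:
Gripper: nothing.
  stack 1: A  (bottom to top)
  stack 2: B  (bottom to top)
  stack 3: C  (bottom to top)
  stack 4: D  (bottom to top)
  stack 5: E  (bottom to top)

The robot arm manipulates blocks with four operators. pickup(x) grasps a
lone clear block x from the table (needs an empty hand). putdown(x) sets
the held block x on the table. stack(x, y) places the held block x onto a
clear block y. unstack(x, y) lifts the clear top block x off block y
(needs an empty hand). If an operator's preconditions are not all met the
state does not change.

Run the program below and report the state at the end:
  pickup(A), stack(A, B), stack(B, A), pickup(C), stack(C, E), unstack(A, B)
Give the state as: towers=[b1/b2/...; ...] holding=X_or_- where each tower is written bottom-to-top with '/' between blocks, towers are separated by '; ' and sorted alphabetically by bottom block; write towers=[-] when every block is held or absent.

step 1 (pickup(A)): towers=[B; C; D; E] holding=A
step 2 (stack(A, B)): towers=[B/A; C; D; E] holding=-
step 3 (stack(B, A)) [no-op]: towers=[B/A; C; D; E] holding=-
step 4 (pickup(C)): towers=[B/A; D; E] holding=C
step 5 (stack(C, E)): towers=[B/A; D; E/C] holding=-
step 6 (unstack(A, B)): towers=[B; D; E/C] holding=A

towers=[B; D; E/C] holding=A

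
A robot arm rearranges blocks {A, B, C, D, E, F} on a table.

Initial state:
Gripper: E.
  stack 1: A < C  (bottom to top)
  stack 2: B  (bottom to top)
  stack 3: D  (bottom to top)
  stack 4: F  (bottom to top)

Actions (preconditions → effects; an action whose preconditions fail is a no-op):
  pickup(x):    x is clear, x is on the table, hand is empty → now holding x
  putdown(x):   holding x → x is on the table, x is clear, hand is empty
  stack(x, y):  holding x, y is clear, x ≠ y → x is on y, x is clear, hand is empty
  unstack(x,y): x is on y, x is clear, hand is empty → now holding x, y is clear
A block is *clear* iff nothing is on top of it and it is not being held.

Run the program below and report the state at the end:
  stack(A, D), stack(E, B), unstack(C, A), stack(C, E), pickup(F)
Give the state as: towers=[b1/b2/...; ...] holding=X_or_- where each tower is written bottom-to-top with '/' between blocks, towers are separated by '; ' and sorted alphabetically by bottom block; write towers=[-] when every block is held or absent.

step 1 (stack(A, D)) [no-op]: towers=[A/C; B; D; F] holding=E
step 2 (stack(E, B)): towers=[A/C; B/E; D; F] holding=-
step 3 (unstack(C, A)): towers=[A; B/E; D; F] holding=C
step 4 (stack(C, E)): towers=[A; B/E/C; D; F] holding=-
step 5 (pickup(F)): towers=[A; B/E/C; D] holding=F

towers=[A; B/E/C; D] holding=F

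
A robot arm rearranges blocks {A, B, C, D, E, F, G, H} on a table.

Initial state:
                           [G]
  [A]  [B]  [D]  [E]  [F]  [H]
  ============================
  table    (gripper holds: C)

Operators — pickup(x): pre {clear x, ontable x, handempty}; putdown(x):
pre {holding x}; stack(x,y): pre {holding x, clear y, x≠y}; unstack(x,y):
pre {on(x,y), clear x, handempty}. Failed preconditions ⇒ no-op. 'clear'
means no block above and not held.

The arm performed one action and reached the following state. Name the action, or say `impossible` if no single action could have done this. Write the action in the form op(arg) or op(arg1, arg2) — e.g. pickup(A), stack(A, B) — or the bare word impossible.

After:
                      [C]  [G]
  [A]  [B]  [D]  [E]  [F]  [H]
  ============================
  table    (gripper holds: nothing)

stack(C, F)

target: towers=[A; B; D; E; F/C; H/G] holding=-
        putdown(C) → towers=[A; B; C; D; E; F; H/G] holding=-
       stack(C, G) → towers=[A; B; D; E; F; H/G/C] holding=-
       stack(C, A) → towers=[A/C; B; D; E; F; H/G] holding=-
       stack(C, E) → towers=[A; B; D; E/C; F; H/G] holding=-
       stack(C, B) → towers=[A; B/C; D; E; F; H/G] holding=-
       stack(C, F) → towers=[A; B; D; E; F/C; H/G] holding=-  ← match
       stack(C, D) → towers=[A; B; D/C; E; F; H/G] holding=-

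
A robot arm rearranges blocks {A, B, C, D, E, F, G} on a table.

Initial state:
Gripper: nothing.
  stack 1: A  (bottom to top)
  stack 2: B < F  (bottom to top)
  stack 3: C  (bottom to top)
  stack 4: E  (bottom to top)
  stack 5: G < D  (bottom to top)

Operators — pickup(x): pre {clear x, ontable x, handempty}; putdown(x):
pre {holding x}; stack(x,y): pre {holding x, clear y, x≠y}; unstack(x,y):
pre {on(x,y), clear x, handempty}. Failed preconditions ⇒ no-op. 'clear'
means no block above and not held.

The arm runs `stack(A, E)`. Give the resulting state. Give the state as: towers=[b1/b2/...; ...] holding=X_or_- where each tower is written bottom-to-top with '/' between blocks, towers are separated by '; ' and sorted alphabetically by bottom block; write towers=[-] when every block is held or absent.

before: towers=[A; B/F; C; E; G/D] holding=-
pre[stack(A, E)]: holding(A) fail, clear(E) ok, A≠E ok
holding(A) unmet → stack(A, E) is a no-op
after:  towers=[A; B/F; C; E; G/D] holding=-

towers=[A; B/F; C; E; G/D] holding=-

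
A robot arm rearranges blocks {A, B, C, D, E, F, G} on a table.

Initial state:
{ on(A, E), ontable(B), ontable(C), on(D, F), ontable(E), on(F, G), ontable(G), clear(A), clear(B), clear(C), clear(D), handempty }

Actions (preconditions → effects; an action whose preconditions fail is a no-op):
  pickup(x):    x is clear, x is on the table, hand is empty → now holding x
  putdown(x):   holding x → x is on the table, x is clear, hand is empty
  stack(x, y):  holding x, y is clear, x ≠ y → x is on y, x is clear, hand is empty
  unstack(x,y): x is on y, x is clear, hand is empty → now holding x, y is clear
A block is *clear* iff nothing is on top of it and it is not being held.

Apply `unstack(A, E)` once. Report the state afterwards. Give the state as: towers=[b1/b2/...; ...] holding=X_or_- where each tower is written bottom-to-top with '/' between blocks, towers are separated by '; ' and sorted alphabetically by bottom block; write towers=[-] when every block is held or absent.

towers=[B; C; E; G/F/D] holding=A

before: towers=[B; C; E/A; G/F/D] holding=-
pre[unstack(A, E)]: on(A,E) yes, clear(A) yes, handempty yes
all met → apply unstack(A, E)
after:  towers=[B; C; E; G/F/D] holding=A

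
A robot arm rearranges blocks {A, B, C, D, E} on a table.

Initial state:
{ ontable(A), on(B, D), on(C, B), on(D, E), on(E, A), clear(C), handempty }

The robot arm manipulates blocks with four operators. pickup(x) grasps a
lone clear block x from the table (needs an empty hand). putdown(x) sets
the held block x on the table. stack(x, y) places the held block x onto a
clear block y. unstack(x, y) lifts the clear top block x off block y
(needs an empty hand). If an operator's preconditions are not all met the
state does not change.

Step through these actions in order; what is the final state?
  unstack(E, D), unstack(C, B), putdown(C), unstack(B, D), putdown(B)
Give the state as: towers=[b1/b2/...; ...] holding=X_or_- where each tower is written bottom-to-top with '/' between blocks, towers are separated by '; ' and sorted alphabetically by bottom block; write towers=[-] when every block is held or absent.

step 1 (unstack(E, D)) [no-op]: towers=[A/E/D/B/C] holding=-
step 2 (unstack(C, B)): towers=[A/E/D/B] holding=C
step 3 (putdown(C)): towers=[A/E/D/B; C] holding=-
step 4 (unstack(B, D)): towers=[A/E/D; C] holding=B
step 5 (putdown(B)): towers=[A/E/D; B; C] holding=-

towers=[A/E/D; B; C] holding=-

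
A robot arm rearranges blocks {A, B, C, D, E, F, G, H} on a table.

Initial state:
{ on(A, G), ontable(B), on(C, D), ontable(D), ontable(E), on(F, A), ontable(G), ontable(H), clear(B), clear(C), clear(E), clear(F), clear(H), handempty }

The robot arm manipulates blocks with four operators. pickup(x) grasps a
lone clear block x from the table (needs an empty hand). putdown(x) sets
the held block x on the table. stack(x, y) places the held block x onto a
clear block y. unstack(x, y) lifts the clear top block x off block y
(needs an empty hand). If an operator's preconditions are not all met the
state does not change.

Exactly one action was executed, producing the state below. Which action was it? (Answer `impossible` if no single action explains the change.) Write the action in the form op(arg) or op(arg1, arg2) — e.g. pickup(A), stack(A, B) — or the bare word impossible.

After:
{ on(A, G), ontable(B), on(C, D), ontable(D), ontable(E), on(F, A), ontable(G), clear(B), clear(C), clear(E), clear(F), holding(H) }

pickup(H)

target: towers=[B; D/C; E; G/A/F] holding=H
         pickup(E) → towers=[B; D/C; G/A/F; H] holding=E
         pickup(H) → towers=[B; D/C; E; G/A/F] holding=H  ← match
         pickup(B) → towers=[D/C; E; G/A/F; H] holding=B
     unstack(F, A) → towers=[B; D/C; E; G/A; H] holding=F
     unstack(C, D) → towers=[B; D; E; G/A/F; H] holding=C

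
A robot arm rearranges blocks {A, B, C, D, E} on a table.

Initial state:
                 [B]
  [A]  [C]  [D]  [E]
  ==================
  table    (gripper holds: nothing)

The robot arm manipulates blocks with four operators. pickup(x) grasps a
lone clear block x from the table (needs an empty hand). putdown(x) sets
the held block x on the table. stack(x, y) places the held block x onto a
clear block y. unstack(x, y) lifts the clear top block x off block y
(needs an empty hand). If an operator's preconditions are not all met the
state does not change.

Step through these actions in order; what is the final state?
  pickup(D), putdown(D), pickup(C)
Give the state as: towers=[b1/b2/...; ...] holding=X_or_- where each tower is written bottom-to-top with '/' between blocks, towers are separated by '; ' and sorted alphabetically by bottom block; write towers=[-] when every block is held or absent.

towers=[A; D; E/B] holding=C

step 1 (pickup(D)): towers=[A; C; E/B] holding=D
step 2 (putdown(D)): towers=[A; C; D; E/B] holding=-
step 3 (pickup(C)): towers=[A; D; E/B] holding=C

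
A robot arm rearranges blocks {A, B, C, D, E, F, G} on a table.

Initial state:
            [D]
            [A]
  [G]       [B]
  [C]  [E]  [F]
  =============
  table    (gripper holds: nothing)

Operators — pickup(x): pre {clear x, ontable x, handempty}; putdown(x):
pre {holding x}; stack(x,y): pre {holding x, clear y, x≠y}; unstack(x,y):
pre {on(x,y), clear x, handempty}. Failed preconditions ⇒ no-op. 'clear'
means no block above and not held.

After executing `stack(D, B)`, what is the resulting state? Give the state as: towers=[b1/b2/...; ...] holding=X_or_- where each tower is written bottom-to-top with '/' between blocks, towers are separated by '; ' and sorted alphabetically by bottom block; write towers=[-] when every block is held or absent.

before: towers=[C/G; E; F/B/A/D] holding=-
pre[stack(D, B)]: holding(D) no, clear(B) no, D≠B yes
holding(D), clear(B) unmet → stack(D, B) is a no-op
after:  towers=[C/G; E; F/B/A/D] holding=-

towers=[C/G; E; F/B/A/D] holding=-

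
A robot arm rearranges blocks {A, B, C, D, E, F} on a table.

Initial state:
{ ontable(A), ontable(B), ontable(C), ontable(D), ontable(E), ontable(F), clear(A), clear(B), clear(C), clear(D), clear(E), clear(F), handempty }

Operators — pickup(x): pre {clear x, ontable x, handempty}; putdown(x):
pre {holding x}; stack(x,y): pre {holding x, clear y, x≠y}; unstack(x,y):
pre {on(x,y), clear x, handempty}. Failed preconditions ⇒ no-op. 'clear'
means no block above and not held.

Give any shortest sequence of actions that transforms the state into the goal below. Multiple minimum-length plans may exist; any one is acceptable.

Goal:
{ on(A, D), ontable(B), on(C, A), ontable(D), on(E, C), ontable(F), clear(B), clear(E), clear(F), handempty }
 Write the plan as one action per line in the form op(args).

step 1 (pickup(A)): towers=[B; C; D; E; F] holding=A
step 2 (stack(A, D)): towers=[B; C; D/A; E; F] holding=-
step 3 (pickup(C)): towers=[B; D/A; E; F] holding=C
step 4 (stack(C, A)): towers=[B; D/A/C; E; F] holding=-
step 5 (pickup(E)): towers=[B; D/A/C; F] holding=E
step 6 (stack(E, C)): towers=[B; D/A/C/E; F] holding=-
goal check: towers=[B; D/A/C/E; F] holding=- — reached (length 6, optimal by BFS)

pickup(A)
stack(A, D)
pickup(C)
stack(C, A)
pickup(E)
stack(E, C)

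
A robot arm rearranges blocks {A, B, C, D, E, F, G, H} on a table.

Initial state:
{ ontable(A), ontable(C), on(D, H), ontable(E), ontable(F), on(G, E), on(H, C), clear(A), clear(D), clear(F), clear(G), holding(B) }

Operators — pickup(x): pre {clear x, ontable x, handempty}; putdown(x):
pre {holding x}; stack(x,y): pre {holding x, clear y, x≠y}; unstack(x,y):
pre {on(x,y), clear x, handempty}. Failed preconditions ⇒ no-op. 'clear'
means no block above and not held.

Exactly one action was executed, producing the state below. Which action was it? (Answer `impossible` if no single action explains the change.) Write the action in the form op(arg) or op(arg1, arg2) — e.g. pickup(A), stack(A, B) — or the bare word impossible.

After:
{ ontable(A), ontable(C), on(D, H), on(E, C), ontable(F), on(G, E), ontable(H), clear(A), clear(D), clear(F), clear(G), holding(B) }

target: towers=[A; C/E/G; F; H/D] holding=B
        putdown(B) → towers=[A; B; C/H/D; E/G; F] holding=-
       stack(B, G) → towers=[A; C/H/D; E/G/B; F] holding=-
       stack(B, A) → towers=[A/B; C/H/D; E/G; F] holding=-
       stack(B, F) → towers=[A; C/H/D; E/G; F/B] holding=-
       stack(B, D) → towers=[A; C/H/D/B; E/G; F] holding=-
none of the 5 applicable actions match → impossible

impossible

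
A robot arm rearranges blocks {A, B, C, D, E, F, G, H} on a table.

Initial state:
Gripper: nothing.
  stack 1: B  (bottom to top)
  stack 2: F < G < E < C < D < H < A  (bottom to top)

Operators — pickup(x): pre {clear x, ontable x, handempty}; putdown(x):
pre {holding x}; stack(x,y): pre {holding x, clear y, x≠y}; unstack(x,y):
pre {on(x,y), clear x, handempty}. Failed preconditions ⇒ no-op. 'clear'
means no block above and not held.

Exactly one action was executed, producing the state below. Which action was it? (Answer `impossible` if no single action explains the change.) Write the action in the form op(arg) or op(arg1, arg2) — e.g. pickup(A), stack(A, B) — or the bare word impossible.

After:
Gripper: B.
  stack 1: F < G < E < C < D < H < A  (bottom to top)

target: towers=[F/G/E/C/D/H/A] holding=B
     unstack(A, H) → towers=[B; F/G/E/C/D/H] holding=A
         pickup(B) → towers=[F/G/E/C/D/H/A] holding=B  ← match

pickup(B)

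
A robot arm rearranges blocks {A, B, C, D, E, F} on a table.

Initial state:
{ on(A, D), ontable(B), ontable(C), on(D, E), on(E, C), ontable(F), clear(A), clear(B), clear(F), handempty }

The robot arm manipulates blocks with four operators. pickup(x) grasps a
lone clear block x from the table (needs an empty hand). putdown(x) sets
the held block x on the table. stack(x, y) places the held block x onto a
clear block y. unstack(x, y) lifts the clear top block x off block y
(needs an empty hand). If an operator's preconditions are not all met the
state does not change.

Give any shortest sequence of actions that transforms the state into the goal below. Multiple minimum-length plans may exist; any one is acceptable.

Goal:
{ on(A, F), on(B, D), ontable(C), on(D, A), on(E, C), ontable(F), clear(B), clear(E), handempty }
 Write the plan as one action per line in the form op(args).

unstack(A, D)
stack(A, F)
unstack(D, E)
stack(D, A)
pickup(B)
stack(B, D)

step 1 (unstack(A, D)): towers=[B; C/E/D; F] holding=A
step 2 (stack(A, F)): towers=[B; C/E/D; F/A] holding=-
step 3 (unstack(D, E)): towers=[B; C/E; F/A] holding=D
step 4 (stack(D, A)): towers=[B; C/E; F/A/D] holding=-
step 5 (pickup(B)): towers=[C/E; F/A/D] holding=B
step 6 (stack(B, D)): towers=[C/E; F/A/D/B] holding=-
goal check: towers=[C/E; F/A/D/B] holding=- — reached (length 6, optimal by BFS)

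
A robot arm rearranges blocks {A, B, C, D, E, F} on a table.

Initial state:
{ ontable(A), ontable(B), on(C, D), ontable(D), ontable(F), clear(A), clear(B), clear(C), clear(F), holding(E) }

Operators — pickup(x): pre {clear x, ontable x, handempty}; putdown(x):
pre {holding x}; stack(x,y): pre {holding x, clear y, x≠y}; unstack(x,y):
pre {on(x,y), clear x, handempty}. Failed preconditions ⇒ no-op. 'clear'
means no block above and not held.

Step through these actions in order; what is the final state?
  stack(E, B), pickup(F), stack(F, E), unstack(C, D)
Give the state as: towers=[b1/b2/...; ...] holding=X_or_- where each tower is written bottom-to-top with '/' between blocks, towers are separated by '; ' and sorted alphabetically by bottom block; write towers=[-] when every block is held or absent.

step 1 (stack(E, B)): towers=[A; B/E; D/C; F] holding=-
step 2 (pickup(F)): towers=[A; B/E; D/C] holding=F
step 3 (stack(F, E)): towers=[A; B/E/F; D/C] holding=-
step 4 (unstack(C, D)): towers=[A; B/E/F; D] holding=C

towers=[A; B/E/F; D] holding=C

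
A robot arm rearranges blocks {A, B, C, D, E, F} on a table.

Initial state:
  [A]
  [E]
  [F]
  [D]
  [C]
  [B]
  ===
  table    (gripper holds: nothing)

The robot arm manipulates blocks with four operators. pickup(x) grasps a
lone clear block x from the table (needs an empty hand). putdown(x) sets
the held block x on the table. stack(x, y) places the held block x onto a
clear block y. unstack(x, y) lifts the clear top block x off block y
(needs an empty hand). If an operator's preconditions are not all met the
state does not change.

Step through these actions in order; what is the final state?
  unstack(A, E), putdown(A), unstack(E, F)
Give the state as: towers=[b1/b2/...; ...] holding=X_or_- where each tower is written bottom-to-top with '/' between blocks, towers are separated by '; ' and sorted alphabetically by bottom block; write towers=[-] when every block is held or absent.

step 1 (unstack(A, E)): towers=[B/C/D/F/E] holding=A
step 2 (putdown(A)): towers=[A; B/C/D/F/E] holding=-
step 3 (unstack(E, F)): towers=[A; B/C/D/F] holding=E

towers=[A; B/C/D/F] holding=E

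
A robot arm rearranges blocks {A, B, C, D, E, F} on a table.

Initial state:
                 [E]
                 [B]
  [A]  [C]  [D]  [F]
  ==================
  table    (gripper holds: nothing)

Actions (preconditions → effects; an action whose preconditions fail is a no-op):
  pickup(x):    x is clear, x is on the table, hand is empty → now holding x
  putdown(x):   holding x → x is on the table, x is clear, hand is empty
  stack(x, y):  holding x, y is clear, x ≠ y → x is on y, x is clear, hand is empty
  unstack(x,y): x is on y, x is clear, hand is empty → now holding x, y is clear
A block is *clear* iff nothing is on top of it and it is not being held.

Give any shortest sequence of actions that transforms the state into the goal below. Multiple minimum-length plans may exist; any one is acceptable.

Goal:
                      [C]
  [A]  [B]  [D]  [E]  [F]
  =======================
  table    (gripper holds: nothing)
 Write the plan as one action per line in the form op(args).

step 1 (unstack(E, B)): towers=[A; C; D; F/B] holding=E
step 2 (putdown(E)): towers=[A; C; D; E; F/B] holding=-
step 3 (unstack(B, F)): towers=[A; C; D; E; F] holding=B
step 4 (putdown(B)): towers=[A; B; C; D; E; F] holding=-
step 5 (pickup(C)): towers=[A; B; D; E; F] holding=C
step 6 (stack(C, F)): towers=[A; B; D; E; F/C] holding=-
goal check: towers=[A; B; D; E; F/C] holding=- — reached (length 6, optimal by BFS)

unstack(E, B)
putdown(E)
unstack(B, F)
putdown(B)
pickup(C)
stack(C, F)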